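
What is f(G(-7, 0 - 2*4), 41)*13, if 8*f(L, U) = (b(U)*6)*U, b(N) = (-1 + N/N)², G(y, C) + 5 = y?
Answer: 0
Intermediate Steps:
G(y, C) = -5 + y
b(N) = 0 (b(N) = (-1 + 1)² = 0² = 0)
f(L, U) = 0 (f(L, U) = ((0*6)*U)/8 = (0*U)/8 = (⅛)*0 = 0)
f(G(-7, 0 - 2*4), 41)*13 = 0*13 = 0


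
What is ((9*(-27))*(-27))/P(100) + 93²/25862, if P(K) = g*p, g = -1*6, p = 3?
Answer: -4709025/12931 ≈ -364.17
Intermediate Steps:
g = -6
P(K) = -18 (P(K) = -6*3 = -18)
((9*(-27))*(-27))/P(100) + 93²/25862 = ((9*(-27))*(-27))/(-18) + 93²/25862 = -243*(-27)*(-1/18) + 8649*(1/25862) = 6561*(-1/18) + 8649/25862 = -729/2 + 8649/25862 = -4709025/12931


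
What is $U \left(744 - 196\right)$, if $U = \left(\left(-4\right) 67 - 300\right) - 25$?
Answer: $-324964$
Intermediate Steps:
$U = -593$ ($U = \left(-268 - 300\right) - 25 = -568 - 25 = -593$)
$U \left(744 - 196\right) = - 593 \left(744 - 196\right) = \left(-593\right) 548 = -324964$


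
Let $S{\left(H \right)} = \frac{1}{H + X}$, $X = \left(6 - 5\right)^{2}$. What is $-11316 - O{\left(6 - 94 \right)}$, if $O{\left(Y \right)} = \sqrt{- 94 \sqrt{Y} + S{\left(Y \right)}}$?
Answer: $-11316 - \frac{\sqrt{-87 - 1422972 i \sqrt{22}}}{87} \approx -11337.0 + 20.998 i$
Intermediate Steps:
$X = 1$ ($X = 1^{2} = 1$)
$S{\left(H \right)} = \frac{1}{1 + H}$ ($S{\left(H \right)} = \frac{1}{H + 1} = \frac{1}{1 + H}$)
$O{\left(Y \right)} = \sqrt{\frac{1}{1 + Y} - 94 \sqrt{Y}}$ ($O{\left(Y \right)} = \sqrt{- 94 \sqrt{Y} + \frac{1}{1 + Y}} = \sqrt{\frac{1}{1 + Y} - 94 \sqrt{Y}}$)
$-11316 - O{\left(6 - 94 \right)} = -11316 - \sqrt{\frac{1 - 94 \sqrt{6 - 94} \left(1 + \left(6 - 94\right)\right)}{1 + \left(6 - 94\right)}} = -11316 - \sqrt{\frac{1 - 94 \sqrt{-88} \left(1 - 88\right)}{1 - 88}} = -11316 - \sqrt{\frac{1 - 94 \cdot 2 i \sqrt{22} \left(-87\right)}{-87}} = -11316 - \sqrt{- \frac{1 + 16356 i \sqrt{22}}{87}} = -11316 - \sqrt{- \frac{1}{87} - 188 i \sqrt{22}}$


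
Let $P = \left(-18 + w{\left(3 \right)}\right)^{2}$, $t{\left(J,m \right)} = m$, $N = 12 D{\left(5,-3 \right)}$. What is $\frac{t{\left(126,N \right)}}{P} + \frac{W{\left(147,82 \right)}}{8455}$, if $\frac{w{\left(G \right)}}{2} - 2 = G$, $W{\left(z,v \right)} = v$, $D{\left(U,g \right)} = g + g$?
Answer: $- \frac{75439}{67640} \approx -1.1153$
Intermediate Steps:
$D{\left(U,g \right)} = 2 g$
$N = -72$ ($N = 12 \cdot 2 \left(-3\right) = 12 \left(-6\right) = -72$)
$w{\left(G \right)} = 4 + 2 G$
$P = 64$ ($P = \left(-18 + \left(4 + 2 \cdot 3\right)\right)^{2} = \left(-18 + \left(4 + 6\right)\right)^{2} = \left(-18 + 10\right)^{2} = \left(-8\right)^{2} = 64$)
$\frac{t{\left(126,N \right)}}{P} + \frac{W{\left(147,82 \right)}}{8455} = - \frac{72}{64} + \frac{82}{8455} = \left(-72\right) \frac{1}{64} + 82 \cdot \frac{1}{8455} = - \frac{9}{8} + \frac{82}{8455} = - \frac{75439}{67640}$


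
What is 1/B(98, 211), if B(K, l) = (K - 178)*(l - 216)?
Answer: 1/400 ≈ 0.0025000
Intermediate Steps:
B(K, l) = (-216 + l)*(-178 + K) (B(K, l) = (-178 + K)*(-216 + l) = (-216 + l)*(-178 + K))
1/B(98, 211) = 1/(38448 - 216*98 - 178*211 + 98*211) = 1/(38448 - 21168 - 37558 + 20678) = 1/400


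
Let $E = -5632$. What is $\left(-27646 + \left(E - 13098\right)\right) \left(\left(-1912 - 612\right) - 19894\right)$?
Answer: $1039657168$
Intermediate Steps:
$\left(-27646 + \left(E - 13098\right)\right) \left(\left(-1912 - 612\right) - 19894\right) = \left(-27646 - 18730\right) \left(\left(-1912 - 612\right) - 19894\right) = - 46376 \left(-2524 - 19894\right) = \left(-46376\right) \left(-22418\right) = 1039657168$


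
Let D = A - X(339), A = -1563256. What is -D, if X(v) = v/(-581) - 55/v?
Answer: 307897191628/196959 ≈ 1.5633e+6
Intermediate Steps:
X(v) = -55/v - v/581 (X(v) = v*(-1/581) - 55/v = -v/581 - 55/v = -55/v - v/581)
D = -307897191628/196959 (D = -1563256 - (-55/339 - 1/581*339) = -1563256 - (-55*1/339 - 339/581) = -1563256 - (-55/339 - 339/581) = -1563256 - 1*(-146876/196959) = -1563256 + 146876/196959 = -307897191628/196959 ≈ -1.5633e+6)
-D = -1*(-307897191628/196959) = 307897191628/196959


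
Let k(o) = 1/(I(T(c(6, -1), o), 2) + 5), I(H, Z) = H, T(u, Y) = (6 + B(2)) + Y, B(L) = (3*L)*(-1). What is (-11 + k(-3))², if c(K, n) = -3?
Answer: 441/4 ≈ 110.25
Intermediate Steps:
B(L) = -3*L
T(u, Y) = Y (T(u, Y) = (6 - 3*2) + Y = (6 - 6) + Y = 0 + Y = Y)
k(o) = 1/(5 + o) (k(o) = 1/(o + 5) = 1/(5 + o))
(-11 + k(-3))² = (-11 + 1/(5 - 3))² = (-11 + 1/2)² = (-11 + ½)² = (-21/2)² = 441/4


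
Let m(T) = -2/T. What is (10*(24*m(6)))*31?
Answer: -2480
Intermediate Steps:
(10*(24*m(6)))*31 = (10*(24*(-2/6)))*31 = (10*(24*(-2*⅙)))*31 = (10*(24*(-⅓)))*31 = (10*(-8))*31 = -80*31 = -2480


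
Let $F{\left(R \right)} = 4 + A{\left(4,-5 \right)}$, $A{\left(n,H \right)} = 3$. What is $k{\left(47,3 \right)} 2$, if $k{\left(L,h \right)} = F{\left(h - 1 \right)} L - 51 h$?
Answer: $352$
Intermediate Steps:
$F{\left(R \right)} = 7$ ($F{\left(R \right)} = 4 + 3 = 7$)
$k{\left(L,h \right)} = - 51 h + 7 L$ ($k{\left(L,h \right)} = 7 L - 51 h = - 51 h + 7 L$)
$k{\left(47,3 \right)} 2 = \left(\left(-51\right) 3 + 7 \cdot 47\right) 2 = \left(-153 + 329\right) 2 = 176 \cdot 2 = 352$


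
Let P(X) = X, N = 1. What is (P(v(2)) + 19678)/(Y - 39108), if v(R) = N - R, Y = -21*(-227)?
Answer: -6559/11447 ≈ -0.57299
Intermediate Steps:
Y = 4767
v(R) = 1 - R
(P(v(2)) + 19678)/(Y - 39108) = ((1 - 1*2) + 19678)/(4767 - 39108) = ((1 - 2) + 19678)/(-34341) = (-1 + 19678)*(-1/34341) = 19677*(-1/34341) = -6559/11447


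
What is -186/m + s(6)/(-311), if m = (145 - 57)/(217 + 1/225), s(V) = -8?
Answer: -235352533/513150 ≈ -458.64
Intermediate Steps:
m = 9900/24413 (m = 88/(217 + 1/225) = 88/(48826/225) = 88*(225/48826) = 9900/24413 ≈ 0.40552)
-186/m + s(6)/(-311) = -186/9900/24413 - 8/(-311) = -186*24413/9900 - 8*(-1/311) = -756803/1650 + 8/311 = -235352533/513150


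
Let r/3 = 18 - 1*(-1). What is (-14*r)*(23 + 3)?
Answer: -20748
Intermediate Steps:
r = 57 (r = 3*(18 - 1*(-1)) = 3*(18 + 1) = 3*19 = 57)
(-14*r)*(23 + 3) = (-14*57)*(23 + 3) = -798*26 = -20748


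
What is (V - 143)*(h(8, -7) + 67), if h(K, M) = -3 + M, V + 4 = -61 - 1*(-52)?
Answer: -8892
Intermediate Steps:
V = -13 (V = -4 + (-61 - 1*(-52)) = -4 + (-61 + 52) = -4 - 9 = -13)
(V - 143)*(h(8, -7) + 67) = (-13 - 143)*((-3 - 7) + 67) = -156*(-10 + 67) = -156*57 = -8892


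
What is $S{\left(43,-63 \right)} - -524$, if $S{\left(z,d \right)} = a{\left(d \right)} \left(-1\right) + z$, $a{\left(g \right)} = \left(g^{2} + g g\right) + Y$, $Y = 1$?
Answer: $-7372$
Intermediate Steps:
$a{\left(g \right)} = 1 + 2 g^{2}$ ($a{\left(g \right)} = \left(g^{2} + g g\right) + 1 = \left(g^{2} + g^{2}\right) + 1 = 2 g^{2} + 1 = 1 + 2 g^{2}$)
$S{\left(z,d \right)} = -1 + z - 2 d^{2}$ ($S{\left(z,d \right)} = \left(1 + 2 d^{2}\right) \left(-1\right) + z = \left(-1 - 2 d^{2}\right) + z = -1 + z - 2 d^{2}$)
$S{\left(43,-63 \right)} - -524 = \left(-1 + 43 - 2 \left(-63\right)^{2}\right) - -524 = \left(-1 + 43 - 7938\right) + 524 = -7896 + 524 = -7372$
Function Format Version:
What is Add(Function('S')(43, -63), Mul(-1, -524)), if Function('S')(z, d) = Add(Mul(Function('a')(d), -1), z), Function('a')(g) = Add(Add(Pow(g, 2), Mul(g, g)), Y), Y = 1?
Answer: -7372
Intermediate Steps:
Function('a')(g) = Add(1, Mul(2, Pow(g, 2))) (Function('a')(g) = Add(Add(Pow(g, 2), Mul(g, g)), 1) = Add(Add(Pow(g, 2), Pow(g, 2)), 1) = Add(Mul(2, Pow(g, 2)), 1) = Add(1, Mul(2, Pow(g, 2))))
Function('S')(z, d) = Add(-1, z, Mul(-2, Pow(d, 2))) (Function('S')(z, d) = Add(Mul(Add(1, Mul(2, Pow(d, 2))), -1), z) = Add(Add(-1, Mul(-2, Pow(d, 2))), z) = Add(-1, z, Mul(-2, Pow(d, 2))))
Add(Function('S')(43, -63), Mul(-1, -524)) = Add(Add(-1, 43, Mul(-2, Pow(-63, 2))), Mul(-1, -524)) = Add(Add(-1, 43, Mul(-2, 3969)), 524) = Add(Add(-1, 43, -7938), 524) = Add(-7896, 524) = -7372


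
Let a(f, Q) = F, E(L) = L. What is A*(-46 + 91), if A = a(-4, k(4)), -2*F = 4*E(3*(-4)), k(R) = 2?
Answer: 1080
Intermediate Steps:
F = 24 (F = -2*3*(-4) = -2*(-12) = -½*(-48) = 24)
a(f, Q) = 24
A = 24
A*(-46 + 91) = 24*(-46 + 91) = 24*45 = 1080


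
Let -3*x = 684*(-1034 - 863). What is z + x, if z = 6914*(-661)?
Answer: -4137638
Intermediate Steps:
z = -4570154
x = 432516 (x = -228*(-1034 - 863) = -228*(-1897) = -1/3*(-1297548) = 432516)
z + x = -4570154 + 432516 = -4137638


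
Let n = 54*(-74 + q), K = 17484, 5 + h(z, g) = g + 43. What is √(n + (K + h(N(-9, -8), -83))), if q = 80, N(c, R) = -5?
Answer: √17763 ≈ 133.28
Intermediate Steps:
h(z, g) = 38 + g (h(z, g) = -5 + (g + 43) = -5 + (43 + g) = 38 + g)
n = 324 (n = 54*(-74 + 80) = 54*6 = 324)
√(n + (K + h(N(-9, -8), -83))) = √(324 + (17484 + (38 - 83))) = √(324 + (17484 - 45)) = √(324 + 17439) = √17763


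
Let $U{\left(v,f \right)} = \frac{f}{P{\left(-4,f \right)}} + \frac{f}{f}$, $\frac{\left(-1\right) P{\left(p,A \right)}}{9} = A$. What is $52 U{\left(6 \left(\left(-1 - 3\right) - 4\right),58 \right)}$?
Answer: $\frac{416}{9} \approx 46.222$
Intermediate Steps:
$P{\left(p,A \right)} = - 9 A$
$U{\left(v,f \right)} = \frac{8}{9}$ ($U{\left(v,f \right)} = \frac{f}{\left(-9\right) f} + \frac{f}{f} = f \left(- \frac{1}{9 f}\right) + 1 = - \frac{1}{9} + 1 = \frac{8}{9}$)
$52 U{\left(6 \left(\left(-1 - 3\right) - 4\right),58 \right)} = 52 \cdot \frac{8}{9} = \frac{416}{9}$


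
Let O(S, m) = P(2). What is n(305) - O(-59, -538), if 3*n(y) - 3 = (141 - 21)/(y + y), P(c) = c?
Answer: -57/61 ≈ -0.93443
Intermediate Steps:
O(S, m) = 2
n(y) = 1 + 20/y (n(y) = 1 + ((141 - 21)/(y + y))/3 = 1 + (120/((2*y)))/3 = 1 + (120*(1/(2*y)))/3 = 1 + (60/y)/3 = 1 + 20/y)
n(305) - O(-59, -538) = (20 + 305)/305 - 1*2 = (1/305)*325 - 2 = 65/61 - 2 = -57/61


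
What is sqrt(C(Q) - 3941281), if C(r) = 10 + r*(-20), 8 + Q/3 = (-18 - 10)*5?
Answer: I*sqrt(3932391) ≈ 1983.0*I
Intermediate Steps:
Q = -444 (Q = -24 + 3*((-18 - 10)*5) = -24 + 3*(-28*5) = -24 + 3*(-140) = -24 - 420 = -444)
C(r) = 10 - 20*r
sqrt(C(Q) - 3941281) = sqrt((10 - 20*(-444)) - 3941281) = sqrt((10 + 8880) - 3941281) = sqrt(8890 - 3941281) = sqrt(-3932391) = I*sqrt(3932391)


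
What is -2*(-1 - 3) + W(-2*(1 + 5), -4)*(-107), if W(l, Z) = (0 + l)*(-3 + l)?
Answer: -19252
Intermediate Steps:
W(l, Z) = l*(-3 + l)
-2*(-1 - 3) + W(-2*(1 + 5), -4)*(-107) = -2*(-1 - 3) + ((-2*(1 + 5))*(-3 - 2*(1 + 5)))*(-107) = -2*(-4) + ((-2*6)*(-3 - 2*6))*(-107) = 8 - 12*(-3 - 12)*(-107) = 8 - 12*(-15)*(-107) = 8 + 180*(-107) = 8 - 19260 = -19252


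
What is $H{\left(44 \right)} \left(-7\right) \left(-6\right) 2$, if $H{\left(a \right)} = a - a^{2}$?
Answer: $-158928$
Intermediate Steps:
$H{\left(44 \right)} \left(-7\right) \left(-6\right) 2 = 44 \left(1 - 44\right) \left(-7\right) \left(-6\right) 2 = 44 \left(1 - 44\right) 42 \cdot 2 = 44 \left(-43\right) 84 = \left(-1892\right) 84 = -158928$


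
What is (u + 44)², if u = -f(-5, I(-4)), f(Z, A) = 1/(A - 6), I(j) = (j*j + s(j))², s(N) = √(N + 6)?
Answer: 456912458337/236052496 + 675953*√2/14753281 ≈ 1935.7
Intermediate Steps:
s(N) = √(6 + N)
I(j) = (j² + √(6 + j))² (I(j) = (j*j + √(6 + j))² = (j² + √(6 + j))²)
f(Z, A) = 1/(-6 + A)
u = -1/(-6 + (16 + √2)²) (u = -1/(-6 + ((-4)² + √(6 - 4))²) = -1/(-6 + (16 + √2)²) ≈ -0.0033641)
(u + 44)² = ((-63/15364 + 2*√2/3841) + 44)² = (675953/15364 + 2*√2/3841)²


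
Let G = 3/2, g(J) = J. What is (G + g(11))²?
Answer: 625/4 ≈ 156.25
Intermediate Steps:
G = 3/2 (G = 3*(½) = 3/2 ≈ 1.5000)
(G + g(11))² = (3/2 + 11)² = (25/2)² = 625/4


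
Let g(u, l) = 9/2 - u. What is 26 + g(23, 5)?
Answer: 15/2 ≈ 7.5000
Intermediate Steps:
g(u, l) = 9/2 - u (g(u, l) = 9*(1/2) - u = 9/2 - u)
26 + g(23, 5) = 26 + (9/2 - 1*23) = 26 + (9/2 - 23) = 26 - 37/2 = 15/2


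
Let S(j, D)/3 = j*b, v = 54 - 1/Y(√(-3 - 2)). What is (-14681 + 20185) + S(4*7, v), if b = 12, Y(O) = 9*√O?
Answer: 6512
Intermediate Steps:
v = 54 + 5^(¾)*I^(3/2)/45 (v = 54 - 1/(9*√(√(-3 - 2))) = 54 - 1/(9*√(√(-5))) = 54 - 1/(9*√(I*√5)) = 54 - 1/(9*(5^(¼)*√I)) = 54 - 1/(9*5^(¼)*√I) = 54 - (-1)*5^(¾)*I^(3/2)/45 = 54 + 5^(¾)*I^(3/2)/45 ≈ 53.947 + 0.052541*I)
S(j, D) = 36*j (S(j, D) = 3*(j*12) = 3*(12*j) = 36*j)
(-14681 + 20185) + S(4*7, v) = (-14681 + 20185) + 36*(4*7) = 5504 + 36*28 = 5504 + 1008 = 6512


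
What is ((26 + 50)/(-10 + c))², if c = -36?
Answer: 1444/529 ≈ 2.7297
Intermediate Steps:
((26 + 50)/(-10 + c))² = ((26 + 50)/(-10 - 36))² = (76/(-46))² = (76*(-1/46))² = (-38/23)² = 1444/529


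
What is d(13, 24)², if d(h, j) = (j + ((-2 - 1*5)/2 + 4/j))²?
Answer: 14776336/81 ≈ 1.8242e+5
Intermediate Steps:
d(h, j) = (-7/2 + j + 4/j)² (d(h, j) = (j + ((-2 - 5)*(½) + 4/j))² = (j + (-7*½ + 4/j))² = (j + (-7/2 + 4/j))² = (-7/2 + j + 4/j)²)
d(13, 24)² = ((¼)*(8 - 7*24 + 2*24²)²/24²)² = ((¼)*(1/576)*(8 - 168 + 2*576)²)² = ((¼)*(1/576)*(8 - 168 + 1152)²)² = ((¼)*(1/576)*992²)² = ((¼)*(1/576)*984064)² = (3844/9)² = 14776336/81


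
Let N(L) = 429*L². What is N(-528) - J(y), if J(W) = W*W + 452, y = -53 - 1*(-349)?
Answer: 119510268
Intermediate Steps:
y = 296 (y = -53 + 349 = 296)
J(W) = 452 + W² (J(W) = W² + 452 = 452 + W²)
N(-528) - J(y) = 429*(-528)² - (452 + 296²) = 429*278784 - (452 + 87616) = 119598336 - 1*88068 = 119598336 - 88068 = 119510268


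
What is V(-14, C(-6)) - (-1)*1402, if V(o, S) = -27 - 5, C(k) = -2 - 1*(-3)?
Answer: 1370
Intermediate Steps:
C(k) = 1 (C(k) = -2 + 3 = 1)
V(o, S) = -32
V(-14, C(-6)) - (-1)*1402 = -32 - (-1)*1402 = -32 - 1*(-1402) = -32 + 1402 = 1370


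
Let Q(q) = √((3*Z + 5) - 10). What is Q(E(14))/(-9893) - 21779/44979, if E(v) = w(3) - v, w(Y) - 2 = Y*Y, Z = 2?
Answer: -7431194/15344043 ≈ -0.48430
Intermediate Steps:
w(Y) = 2 + Y² (w(Y) = 2 + Y*Y = 2 + Y²)
E(v) = 11 - v (E(v) = (2 + 3²) - v = (2 + 9) - v = 11 - v)
Q(q) = 1 (Q(q) = √((3*2 + 5) - 10) = √((6 + 5) - 10) = √(11 - 10) = √1 = 1)
Q(E(14))/(-9893) - 21779/44979 = 1/(-9893) - 21779/44979 = 1*(-1/9893) - 21779*1/44979 = -1/9893 - 751/1551 = -7431194/15344043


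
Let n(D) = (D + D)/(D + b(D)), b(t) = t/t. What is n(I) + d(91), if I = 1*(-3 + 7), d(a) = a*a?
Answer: 41413/5 ≈ 8282.6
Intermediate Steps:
d(a) = a²
I = 4 (I = 1*4 = 4)
b(t) = 1
n(D) = 2*D/(1 + D) (n(D) = (D + D)/(D + 1) = (2*D)/(1 + D) = 2*D/(1 + D))
n(I) + d(91) = 2*4/(1 + 4) + 91² = 2*4/5 + 8281 = 2*4*(⅕) + 8281 = 8/5 + 8281 = 41413/5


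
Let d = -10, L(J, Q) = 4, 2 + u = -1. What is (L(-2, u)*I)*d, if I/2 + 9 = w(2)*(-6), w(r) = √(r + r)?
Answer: 1680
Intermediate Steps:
u = -3 (u = -2 - 1 = -3)
w(r) = √2*√r (w(r) = √(2*r) = √2*√r)
I = -42 (I = -18 + 2*((√2*√2)*(-6)) = -18 + 2*(2*(-6)) = -18 + 2*(-12) = -18 - 24 = -42)
(L(-2, u)*I)*d = (4*(-42))*(-10) = -168*(-10) = 1680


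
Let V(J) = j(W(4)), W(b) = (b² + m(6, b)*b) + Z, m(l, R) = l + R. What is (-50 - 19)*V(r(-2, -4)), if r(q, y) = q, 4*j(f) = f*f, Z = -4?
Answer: -46644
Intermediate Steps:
m(l, R) = R + l
W(b) = -4 + b² + b*(6 + b) (W(b) = (b² + (b + 6)*b) - 4 = (b² + (6 + b)*b) - 4 = (b² + b*(6 + b)) - 4 = -4 + b² + b*(6 + b))
j(f) = f²/4 (j(f) = (f*f)/4 = f²/4)
V(J) = 676 (V(J) = (-4 + 4² + 4*(6 + 4))²/4 = (-4 + 16 + 4*10)²/4 = (-4 + 16 + 40)²/4 = (¼)*52² = (¼)*2704 = 676)
(-50 - 19)*V(r(-2, -4)) = (-50 - 19)*676 = -69*676 = -46644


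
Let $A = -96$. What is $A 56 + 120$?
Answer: $-5256$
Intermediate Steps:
$A 56 + 120 = \left(-96\right) 56 + 120 = -5376 + 120 = -5256$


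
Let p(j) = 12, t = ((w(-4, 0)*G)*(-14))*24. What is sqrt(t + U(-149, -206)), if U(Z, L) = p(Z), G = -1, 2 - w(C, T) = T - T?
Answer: 6*sqrt(19) ≈ 26.153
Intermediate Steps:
w(C, T) = 2 (w(C, T) = 2 - (T - T) = 2 - 1*0 = 2 + 0 = 2)
t = 672 (t = ((2*(-1))*(-14))*24 = -2*(-14)*24 = 28*24 = 672)
U(Z, L) = 12
sqrt(t + U(-149, -206)) = sqrt(672 + 12) = sqrt(684) = 6*sqrt(19)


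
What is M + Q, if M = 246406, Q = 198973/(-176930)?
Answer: 43596414607/176930 ≈ 2.4641e+5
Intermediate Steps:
Q = -198973/176930 (Q = 198973*(-1/176930) = -198973/176930 ≈ -1.1246)
M + Q = 246406 - 198973/176930 = 43596414607/176930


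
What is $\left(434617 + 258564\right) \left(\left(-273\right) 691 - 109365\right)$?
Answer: $-206573483448$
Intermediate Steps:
$\left(434617 + 258564\right) \left(\left(-273\right) 691 - 109365\right) = 693181 \left(-188643 - 109365\right) = 693181 \left(-298008\right) = -206573483448$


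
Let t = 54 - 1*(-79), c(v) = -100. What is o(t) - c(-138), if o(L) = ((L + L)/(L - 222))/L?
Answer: 8898/89 ≈ 99.978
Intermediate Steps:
t = 133 (t = 54 + 79 = 133)
o(L) = 2/(-222 + L) (o(L) = ((2*L)/(-222 + L))/L = (2*L/(-222 + L))/L = 2/(-222 + L))
o(t) - c(-138) = 2/(-222 + 133) - 1*(-100) = 2/(-89) + 100 = 2*(-1/89) + 100 = -2/89 + 100 = 8898/89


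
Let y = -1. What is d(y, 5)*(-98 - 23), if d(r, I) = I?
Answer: -605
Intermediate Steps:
d(y, 5)*(-98 - 23) = 5*(-98 - 23) = 5*(-121) = -605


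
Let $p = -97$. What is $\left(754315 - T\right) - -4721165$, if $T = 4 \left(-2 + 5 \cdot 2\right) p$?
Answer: $5478584$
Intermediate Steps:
$T = -3104$ ($T = 4 \left(-2 + 5 \cdot 2\right) \left(-97\right) = 4 \left(-2 + 10\right) \left(-97\right) = 4 \cdot 8 \left(-97\right) = 32 \left(-97\right) = -3104$)
$\left(754315 - T\right) - -4721165 = \left(754315 - -3104\right) - -4721165 = \left(754315 + 3104\right) + 4721165 = 757419 + 4721165 = 5478584$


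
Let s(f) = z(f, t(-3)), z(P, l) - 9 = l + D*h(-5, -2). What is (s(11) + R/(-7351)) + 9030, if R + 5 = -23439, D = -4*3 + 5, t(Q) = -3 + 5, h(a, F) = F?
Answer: 66586749/7351 ≈ 9058.2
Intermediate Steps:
t(Q) = 2
D = -7 (D = -12 + 5 = -7)
z(P, l) = 23 + l (z(P, l) = 9 + (l - 7*(-2)) = 9 + (l + 14) = 9 + (14 + l) = 23 + l)
R = -23444 (R = -5 - 23439 = -23444)
s(f) = 25 (s(f) = 23 + 2 = 25)
(s(11) + R/(-7351)) + 9030 = (25 - 23444/(-7351)) + 9030 = (25 - 23444*(-1/7351)) + 9030 = (25 + 23444/7351) + 9030 = 207219/7351 + 9030 = 66586749/7351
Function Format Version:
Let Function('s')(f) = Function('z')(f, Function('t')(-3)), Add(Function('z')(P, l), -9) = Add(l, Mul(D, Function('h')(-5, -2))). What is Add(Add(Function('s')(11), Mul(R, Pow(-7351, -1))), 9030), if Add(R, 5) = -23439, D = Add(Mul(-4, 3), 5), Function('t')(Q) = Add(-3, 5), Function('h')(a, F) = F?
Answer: Rational(66586749, 7351) ≈ 9058.2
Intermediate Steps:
Function('t')(Q) = 2
D = -7 (D = Add(-12, 5) = -7)
Function('z')(P, l) = Add(23, l) (Function('z')(P, l) = Add(9, Add(l, Mul(-7, -2))) = Add(9, Add(l, 14)) = Add(9, Add(14, l)) = Add(23, l))
R = -23444 (R = Add(-5, -23439) = -23444)
Function('s')(f) = 25 (Function('s')(f) = Add(23, 2) = 25)
Add(Add(Function('s')(11), Mul(R, Pow(-7351, -1))), 9030) = Add(Add(25, Mul(-23444, Pow(-7351, -1))), 9030) = Add(Add(25, Mul(-23444, Rational(-1, 7351))), 9030) = Add(Add(25, Rational(23444, 7351)), 9030) = Add(Rational(207219, 7351), 9030) = Rational(66586749, 7351)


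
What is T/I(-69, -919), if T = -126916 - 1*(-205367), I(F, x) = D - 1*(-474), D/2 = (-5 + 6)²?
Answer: 78451/476 ≈ 164.81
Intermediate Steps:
D = 2 (D = 2*(-5 + 6)² = 2*1² = 2*1 = 2)
I(F, x) = 476 (I(F, x) = 2 - 1*(-474) = 2 + 474 = 476)
T = 78451 (T = -126916 + 205367 = 78451)
T/I(-69, -919) = 78451/476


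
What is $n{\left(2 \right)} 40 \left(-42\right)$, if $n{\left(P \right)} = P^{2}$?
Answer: $-6720$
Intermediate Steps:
$n{\left(2 \right)} 40 \left(-42\right) = 2^{2} \cdot 40 \left(-42\right) = 4 \cdot 40 \left(-42\right) = 160 \left(-42\right) = -6720$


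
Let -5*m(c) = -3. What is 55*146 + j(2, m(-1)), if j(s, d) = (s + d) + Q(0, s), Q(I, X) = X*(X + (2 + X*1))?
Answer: 40223/5 ≈ 8044.6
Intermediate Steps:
Q(I, X) = X*(2 + 2*X) (Q(I, X) = X*(X + (2 + X)) = X*(2 + 2*X))
m(c) = ⅗ (m(c) = -⅕*(-3) = ⅗)
j(s, d) = d + s + 2*s*(1 + s) (j(s, d) = (s + d) + 2*s*(1 + s) = (d + s) + 2*s*(1 + s) = d + s + 2*s*(1 + s))
55*146 + j(2, m(-1)) = 55*146 + (⅗ + 2 + 2*2*(1 + 2)) = 8030 + (⅗ + 2 + 2*2*3) = 8030 + (⅗ + 2 + 12) = 8030 + 73/5 = 40223/5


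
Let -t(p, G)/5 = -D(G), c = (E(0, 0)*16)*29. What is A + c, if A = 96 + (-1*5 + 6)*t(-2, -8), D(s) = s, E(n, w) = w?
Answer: 56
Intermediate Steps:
c = 0 (c = (0*16)*29 = 0*29 = 0)
t(p, G) = 5*G (t(p, G) = -(-5)*G = 5*G)
A = 56 (A = 96 + (-1*5 + 6)*(5*(-8)) = 96 + (-5 + 6)*(-40) = 96 + 1*(-40) = 96 - 40 = 56)
A + c = 56 + 0 = 56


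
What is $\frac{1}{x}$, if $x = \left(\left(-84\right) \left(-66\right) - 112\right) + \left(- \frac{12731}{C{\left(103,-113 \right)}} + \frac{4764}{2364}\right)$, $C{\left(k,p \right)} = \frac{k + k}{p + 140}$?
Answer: $\frac{40582}{152807017} \approx 0.00026558$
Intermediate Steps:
$C{\left(k,p \right)} = \frac{2 k}{140 + p}$
$x = \frac{152807017}{40582}$ ($x = \left(\left(-84\right) \left(-66\right) - 112\right) + \left(- \frac{12731}{2 \cdot 103 \frac{1}{140 - 113}} + \frac{4764}{2364}\right) = \left(5544 - 112\right) + \left(- \frac{12731}{2 \cdot 103 \cdot \frac{1}{27}} + 4764 \cdot \frac{1}{2364}\right) = 5432 + \left(- \frac{12731}{2 \cdot 103 \cdot \frac{1}{27}} + \frac{397}{197}\right) = 5432 + \left(- \frac{12731}{\frac{206}{27}} + \frac{397}{197}\right) = 5432 + \left(\left(-12731\right) \frac{27}{206} + \frac{397}{197}\right) = 5432 + \left(- \frac{343737}{206} + \frac{397}{197}\right) = 5432 - \frac{67634407}{40582} = \frac{152807017}{40582} \approx 3765.4$)
$\frac{1}{x} = \frac{1}{\frac{152807017}{40582}} = \frac{40582}{152807017}$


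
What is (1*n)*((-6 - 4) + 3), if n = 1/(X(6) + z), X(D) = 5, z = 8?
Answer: -7/13 ≈ -0.53846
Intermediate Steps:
n = 1/13 (n = 1/(5 + 8) = 1/13 ≈ 0.076923)
(1*n)*((-6 - 4) + 3) = (1*(1/13))*((-6 - 4) + 3) = (-10 + 3)/13 = (1/13)*(-7) = -7/13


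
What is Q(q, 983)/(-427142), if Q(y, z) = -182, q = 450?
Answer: 91/213571 ≈ 0.00042609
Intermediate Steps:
Q(q, 983)/(-427142) = -182/(-427142) = -182*(-1/427142) = 91/213571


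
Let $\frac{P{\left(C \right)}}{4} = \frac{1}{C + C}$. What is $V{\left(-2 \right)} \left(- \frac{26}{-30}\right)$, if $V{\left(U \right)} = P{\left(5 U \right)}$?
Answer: $- \frac{13}{75} \approx -0.17333$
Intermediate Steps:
$P{\left(C \right)} = \frac{2}{C}$ ($P{\left(C \right)} = \frac{4}{C + C} = \frac{4}{2 C} = 4 \frac{1}{2 C} = \frac{2}{C}$)
$V{\left(U \right)} = \frac{2}{5 U}$
$V{\left(-2 \right)} \left(- \frac{26}{-30}\right) = \frac{2}{5 \left(-2\right)} \left(- \frac{26}{-30}\right) = \frac{2}{5} \left(- \frac{1}{2}\right) \left(\left(-26\right) \left(- \frac{1}{30}\right)\right) = \left(- \frac{1}{5}\right) \frac{13}{15} = - \frac{13}{75}$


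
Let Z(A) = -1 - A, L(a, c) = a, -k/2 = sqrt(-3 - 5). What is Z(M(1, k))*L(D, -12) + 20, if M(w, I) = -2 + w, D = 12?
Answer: 20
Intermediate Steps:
k = -4*I*sqrt(2) (k = -2*sqrt(-3 - 5) = -4*I*sqrt(2) ≈ -5.6569*I)
Z(M(1, k))*L(D, -12) + 20 = (-1 - (-2 + 1))*12 + 20 = (-1 - 1*(-1))*12 + 20 = (-1 + 1)*12 + 20 = 0*12 + 20 = 0 + 20 = 20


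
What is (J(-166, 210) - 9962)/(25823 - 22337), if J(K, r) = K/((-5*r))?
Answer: -5229967/1830150 ≈ -2.8577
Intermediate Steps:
J(K, r) = -K/(5*r) (J(K, r) = K*(-1/(5*r)) = -K/(5*r))
(J(-166, 210) - 9962)/(25823 - 22337) = (-1/5*(-166)/210 - 9962)/(25823 - 22337) = (-1/5*(-166)*1/210 - 9962)/3486 = (83/525 - 9962)*(1/3486) = -5229967/525*1/3486 = -5229967/1830150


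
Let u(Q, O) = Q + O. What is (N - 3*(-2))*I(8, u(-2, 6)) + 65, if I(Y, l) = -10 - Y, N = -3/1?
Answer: 11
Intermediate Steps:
N = -3 (N = -3*1 = -3)
u(Q, O) = O + Q
(N - 3*(-2))*I(8, u(-2, 6)) + 65 = (-3 - 3*(-2))*(-10 - 1*8) + 65 = (-3 + 6)*(-10 - 8) + 65 = 3*(-18) + 65 = -54 + 65 = 11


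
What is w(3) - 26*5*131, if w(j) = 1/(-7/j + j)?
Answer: -34057/2 ≈ -17029.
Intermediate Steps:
w(j) = 1/(j - 7/j)
w(3) - 26*5*131 = 3/(-7 + 3**2) - 26*5*131 = 3/(-7 + 9) - 130*131 = 3/2 - 17030 = -34057/2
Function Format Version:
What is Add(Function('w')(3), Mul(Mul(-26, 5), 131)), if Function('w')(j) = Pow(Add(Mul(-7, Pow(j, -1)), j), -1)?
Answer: Rational(-34057, 2) ≈ -17029.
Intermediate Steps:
Function('w')(j) = Pow(Add(j, Mul(-7, Pow(j, -1))), -1)
Add(Function('w')(3), Mul(Mul(-26, 5), 131)) = Add(Mul(3, Pow(Add(-7, Pow(3, 2)), -1)), Mul(Mul(-26, 5), 131)) = Add(Mul(3, Pow(Add(-7, 9), -1)), Mul(-130, 131)) = Add(Mul(3, Pow(2, -1)), -17030) = Add(Mul(3, Rational(1, 2)), -17030) = Add(Rational(3, 2), -17030) = Rational(-34057, 2)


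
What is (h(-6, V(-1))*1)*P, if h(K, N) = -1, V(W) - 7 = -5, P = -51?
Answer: 51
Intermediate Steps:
V(W) = 2 (V(W) = 7 - 5 = 2)
(h(-6, V(-1))*1)*P = -1*1*(-51) = -1*(-51) = 51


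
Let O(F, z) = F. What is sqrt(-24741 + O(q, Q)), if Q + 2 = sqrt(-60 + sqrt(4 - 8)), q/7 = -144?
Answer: 3*I*sqrt(2861) ≈ 160.46*I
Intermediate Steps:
q = -1008 (q = 7*(-144) = -1008)
Q = -2 + sqrt(-60 + 2*I) (Q = -2 + sqrt(-60 + sqrt(4 - 8)) = -2 + sqrt(-60 + sqrt(-4)) = -2 + sqrt(-60 + 2*I) ≈ -1.8709 + 7.747*I)
sqrt(-24741 + O(q, Q)) = sqrt(-24741 - 1008) = sqrt(-25749) = 3*I*sqrt(2861)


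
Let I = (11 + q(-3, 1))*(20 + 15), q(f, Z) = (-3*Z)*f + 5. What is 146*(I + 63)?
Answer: 136948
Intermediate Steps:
q(f, Z) = 5 - 3*Z*f (q(f, Z) = -3*Z*f + 5 = 5 - 3*Z*f)
I = 875 (I = (11 + (5 - 3*1*(-3)))*(20 + 15) = (11 + (5 + 9))*35 = (11 + 14)*35 = 25*35 = 875)
146*(I + 63) = 146*(875 + 63) = 146*938 = 136948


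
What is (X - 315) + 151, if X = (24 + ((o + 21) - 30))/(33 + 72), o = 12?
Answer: -5731/35 ≈ -163.74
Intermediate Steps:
X = 9/35 (X = (24 + ((12 + 21) - 30))/(33 + 72) = (24 + (33 - 30))/105 = (24 + 3)*(1/105) = 27*(1/105) = 9/35 ≈ 0.25714)
(X - 315) + 151 = (9/35 - 315) + 151 = -11016/35 + 151 = -5731/35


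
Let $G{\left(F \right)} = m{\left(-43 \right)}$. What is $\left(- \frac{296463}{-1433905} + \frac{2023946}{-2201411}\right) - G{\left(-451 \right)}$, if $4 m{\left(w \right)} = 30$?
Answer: $- \frac{51848232358999}{6313228479910} \approx -8.2126$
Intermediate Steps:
$m{\left(w \right)} = \frac{15}{2}$ ($m{\left(w \right)} = \frac{1}{4} \cdot 30 = \frac{15}{2}$)
$G{\left(F \right)} = \frac{15}{2}$
$\left(- \frac{296463}{-1433905} + \frac{2023946}{-2201411}\right) - G{\left(-451 \right)} = \left(- \frac{296463}{-1433905} + \frac{2023946}{-2201411}\right) - \frac{15}{2} = \left(\left(-296463\right) \left(- \frac{1}{1433905}\right) + 2023946 \left(- \frac{1}{2201411}\right)\right) - \frac{15}{2} = \left(\frac{296463}{1433905} - \frac{2023946}{2201411}\right) - \frac{15}{2} = - \frac{2249509379837}{3156614239955} - \frac{15}{2} = - \frac{51848232358999}{6313228479910}$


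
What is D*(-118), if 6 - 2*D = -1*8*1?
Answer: -826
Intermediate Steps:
D = 7 (D = 3 - (-1*8)/2 = 3 - (-4) = 3 - ½*(-8) = 3 + 4 = 7)
D*(-118) = 7*(-118) = -826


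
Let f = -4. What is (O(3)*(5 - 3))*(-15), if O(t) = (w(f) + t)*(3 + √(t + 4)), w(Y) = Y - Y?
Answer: -270 - 90*√7 ≈ -508.12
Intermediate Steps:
w(Y) = 0
O(t) = t*(3 + √(4 + t)) (O(t) = (0 + t)*(3 + √(t + 4)) = t*(3 + √(4 + t)))
(O(3)*(5 - 3))*(-15) = ((3*(3 + √(4 + 3)))*(5 - 3))*(-15) = ((3*(3 + √7))*2)*(-15) = ((9 + 3*√7)*2)*(-15) = (18 + 6*√7)*(-15) = -270 - 90*√7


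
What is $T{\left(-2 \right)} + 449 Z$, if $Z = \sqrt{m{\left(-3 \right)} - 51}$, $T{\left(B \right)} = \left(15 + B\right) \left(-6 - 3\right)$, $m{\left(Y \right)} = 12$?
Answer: $-117 + 449 i \sqrt{39} \approx -117.0 + 2804.0 i$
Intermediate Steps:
$T{\left(B \right)} = -135 - 9 B$ ($T{\left(B \right)} = \left(15 + B\right) \left(-9\right) = -135 - 9 B$)
$Z = i \sqrt{39}$ ($Z = \sqrt{12 - 51} = \sqrt{-39} = i \sqrt{39} \approx 6.245 i$)
$T{\left(-2 \right)} + 449 Z = \left(-135 - -18\right) + 449 i \sqrt{39} = \left(-135 + 18\right) + 449 i \sqrt{39} = -117 + 449 i \sqrt{39}$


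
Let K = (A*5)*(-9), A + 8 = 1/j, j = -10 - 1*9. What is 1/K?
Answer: 19/6885 ≈ 0.0027596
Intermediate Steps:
j = -19 (j = -10 - 9 = -19)
A = -153/19 (A = -8 + 1/(-19) = -8 - 1/19 = -153/19 ≈ -8.0526)
K = 6885/19 (K = -153/19*5*(-9) = -765/19*(-9) = 6885/19 ≈ 362.37)
1/K = 1/(6885/19) = 19/6885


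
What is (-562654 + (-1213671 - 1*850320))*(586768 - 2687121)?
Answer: 5516881705685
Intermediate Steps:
(-562654 + (-1213671 - 1*850320))*(586768 - 2687121) = (-562654 + (-1213671 - 850320))*(-2100353) = (-562654 - 2063991)*(-2100353) = -2626645*(-2100353) = 5516881705685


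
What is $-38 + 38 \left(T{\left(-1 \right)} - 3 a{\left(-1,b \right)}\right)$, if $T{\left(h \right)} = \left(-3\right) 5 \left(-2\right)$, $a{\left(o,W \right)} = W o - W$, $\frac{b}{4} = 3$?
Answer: $3838$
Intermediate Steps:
$b = 12$ ($b = 4 \cdot 3 = 12$)
$a{\left(o,W \right)} = - W + W o$
$T{\left(h \right)} = 30$ ($T{\left(h \right)} = \left(-15\right) \left(-2\right) = 30$)
$-38 + 38 \left(T{\left(-1 \right)} - 3 a{\left(-1,b \right)}\right) = -38 + 38 \left(30 - 3 \cdot 12 \left(-1 - 1\right)\right) = -38 + 38 \left(30 - 3 \cdot 12 \left(-2\right)\right) = -38 + 38 \left(30 - -72\right) = -38 + 38 \left(30 + 72\right) = -38 + 38 \cdot 102 = -38 + 3876 = 3838$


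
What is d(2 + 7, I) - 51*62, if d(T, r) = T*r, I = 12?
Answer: -3054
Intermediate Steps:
d(2 + 7, I) - 51*62 = (2 + 7)*12 - 51*62 = 9*12 - 3162 = 108 - 3162 = -3054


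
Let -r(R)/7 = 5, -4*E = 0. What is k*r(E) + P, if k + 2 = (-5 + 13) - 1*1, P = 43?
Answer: -132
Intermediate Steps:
E = 0 (E = -¼*0 = 0)
r(R) = -35 (r(R) = -7*5 = -35)
k = 5 (k = -2 + ((-5 + 13) - 1*1) = -2 + (8 - 1) = -2 + 7 = 5)
k*r(E) + P = 5*(-35) + 43 = -175 + 43 = -132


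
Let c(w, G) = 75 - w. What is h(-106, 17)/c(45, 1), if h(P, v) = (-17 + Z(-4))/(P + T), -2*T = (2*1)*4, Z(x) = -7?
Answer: 2/275 ≈ 0.0072727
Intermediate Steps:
T = -4 (T = -2*1*4/2 = -4 ≈ -4.0000)
h(P, v) = -24/(-4 + P) (h(P, v) = (-17 - 7)/(P - 4) = -24/(-4 + P))
h(-106, 17)/c(45, 1) = (-24/(-4 - 106))/(75 - 1*45) = (-24/(-110))/(75 - 45) = -24*(-1/110)/30 = (12/55)*(1/30) = 2/275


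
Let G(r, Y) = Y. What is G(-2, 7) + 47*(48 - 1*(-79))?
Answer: 5976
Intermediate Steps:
G(-2, 7) + 47*(48 - 1*(-79)) = 7 + 47*(48 - 1*(-79)) = 7 + 47*(48 + 79) = 7 + 47*127 = 7 + 5969 = 5976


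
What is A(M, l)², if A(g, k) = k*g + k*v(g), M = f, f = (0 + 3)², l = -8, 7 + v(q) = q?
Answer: 7744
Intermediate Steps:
v(q) = -7 + q
f = 9 (f = 3² = 9)
M = 9
A(g, k) = g*k + k*(-7 + g) (A(g, k) = k*g + k*(-7 + g) = g*k + k*(-7 + g))
A(M, l)² = (-8*(-7 + 2*9))² = (-8*(-7 + 18))² = (-8*11)² = (-88)² = 7744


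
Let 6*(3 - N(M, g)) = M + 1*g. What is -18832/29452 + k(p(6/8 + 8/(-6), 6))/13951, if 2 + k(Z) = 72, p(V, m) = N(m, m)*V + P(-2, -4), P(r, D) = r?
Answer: -9309414/14674459 ≈ -0.63440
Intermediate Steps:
N(M, g) = 3 - M/6 - g/6 (N(M, g) = 3 - (M + 1*g)/6 = 3 - (M + g)/6 = 3 + (-M/6 - g/6) = 3 - M/6 - g/6)
p(V, m) = -2 + V*(3 - m/3) (p(V, m) = (3 - m/6 - m/6)*V - 2 = (3 - m/3)*V - 2 = V*(3 - m/3) - 2 = -2 + V*(3 - m/3))
k(Z) = 70 (k(Z) = -2 + 72 = 70)
-18832/29452 + k(p(6/8 + 8/(-6), 6))/13951 = -18832/29452 + 70/13951 = -18832*1/29452 + 70*(1/13951) = -4708/7363 + 10/1993 = -9309414/14674459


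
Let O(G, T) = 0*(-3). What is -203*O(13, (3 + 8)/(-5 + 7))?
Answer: 0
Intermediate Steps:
O(G, T) = 0
-203*O(13, (3 + 8)/(-5 + 7)) = -203*0 = 0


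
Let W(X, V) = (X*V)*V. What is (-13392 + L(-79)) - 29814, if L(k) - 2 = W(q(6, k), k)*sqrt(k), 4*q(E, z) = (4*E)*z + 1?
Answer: -43204 - 11826695*I*sqrt(79)/4 ≈ -43204.0 - 2.6279e+7*I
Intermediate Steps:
q(E, z) = 1/4 + E*z (q(E, z) = ((4*E)*z + 1)/4 = (4*E*z + 1)/4 = (1 + 4*E*z)/4 = 1/4 + E*z)
W(X, V) = X*V**2 (W(X, V) = (V*X)*V = X*V**2)
L(k) = 2 + k**(5/2)*(1/4 + 6*k) (L(k) = 2 + ((1/4 + 6*k)*k**2)*sqrt(k) = 2 + (k**2*(1/4 + 6*k))*sqrt(k) = 2 + k**(5/2)*(1/4 + 6*k))
(-13392 + L(-79)) - 29814 = (-13392 + (2 + (-79)**(5/2)*(1 + 24*(-79))/4)) - 29814 = (-13392 + (2 + (6241*I*sqrt(79))*(1 - 1896)/4)) - 29814 = (-13392 + (2 + (1/4)*(6241*I*sqrt(79))*(-1895))) - 29814 = (-13392 + (2 - 11826695*I*sqrt(79)/4)) - 29814 = (-13390 - 11826695*I*sqrt(79)/4) - 29814 = -43204 - 11826695*I*sqrt(79)/4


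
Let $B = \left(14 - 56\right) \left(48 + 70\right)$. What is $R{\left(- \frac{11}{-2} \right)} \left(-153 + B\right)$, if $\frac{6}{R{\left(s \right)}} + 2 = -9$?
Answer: $\frac{30654}{11} \approx 2786.7$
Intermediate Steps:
$R{\left(s \right)} = - \frac{6}{11}$ ($R{\left(s \right)} = \frac{6}{-2 - 9} = \frac{6}{-11} = 6 \left(- \frac{1}{11}\right) = - \frac{6}{11}$)
$B = -4956$ ($B = \left(-42\right) 118 = -4956$)
$R{\left(- \frac{11}{-2} \right)} \left(-153 + B\right) = - \frac{6 \left(-153 - 4956\right)}{11} = \left(- \frac{6}{11}\right) \left(-5109\right) = \frac{30654}{11}$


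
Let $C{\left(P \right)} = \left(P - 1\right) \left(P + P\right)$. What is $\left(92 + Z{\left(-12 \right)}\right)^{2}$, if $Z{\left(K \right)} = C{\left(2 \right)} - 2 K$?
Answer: $14400$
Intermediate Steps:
$C{\left(P \right)} = 2 P \left(-1 + P\right)$ ($C{\left(P \right)} = \left(-1 + P\right) 2 P = 2 P \left(-1 + P\right)$)
$Z{\left(K \right)} = 4 - 2 K$ ($Z{\left(K \right)} = 2 \cdot 2 \left(-1 + 2\right) - 2 K = 2 \cdot 2 \cdot 1 - 2 K = 4 - 2 K$)
$\left(92 + Z{\left(-12 \right)}\right)^{2} = \left(92 + \left(4 - -24\right)\right)^{2} = \left(92 + \left(4 + 24\right)\right)^{2} = \left(92 + 28\right)^{2} = 120^{2} = 14400$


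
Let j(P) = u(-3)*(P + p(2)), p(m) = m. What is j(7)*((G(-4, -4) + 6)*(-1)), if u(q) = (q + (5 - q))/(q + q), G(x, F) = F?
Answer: 15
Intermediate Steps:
u(q) = 5/(2*q) (u(q) = 5/((2*q)) = 5*(1/(2*q)) = 5/(2*q))
j(P) = -5/3 - 5*P/6 (j(P) = ((5/2)/(-3))*(P + 2) = ((5/2)*(-⅓))*(2 + P) = -5*(2 + P)/6 = -5/3 - 5*P/6)
j(7)*((G(-4, -4) + 6)*(-1)) = (-5/3 - ⅚*7)*((-4 + 6)*(-1)) = (-5/3 - 35/6)*(2*(-1)) = -15/2*(-2) = 15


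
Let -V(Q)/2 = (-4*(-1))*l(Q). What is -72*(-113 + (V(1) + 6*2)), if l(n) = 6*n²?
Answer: 10728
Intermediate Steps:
V(Q) = -48*Q² (V(Q) = -2*(-4*(-1))*6*Q² = -8*6*Q² = -48*Q²)
-72*(-113 + (V(1) + 6*2)) = -72*(-113 + (-48*1² + 6*2)) = -72*(-113 + (-48*1 + 12)) = -72*(-113 + (-48 + 12)) = -72*(-113 - 36) = -72*(-149) = 10728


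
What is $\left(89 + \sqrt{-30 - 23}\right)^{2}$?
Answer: $\left(89 + i \sqrt{53}\right)^{2} \approx 7868.0 + 1295.9 i$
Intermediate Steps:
$\left(89 + \sqrt{-30 - 23}\right)^{2} = \left(89 + \sqrt{-53}\right)^{2} = \left(89 + i \sqrt{53}\right)^{2}$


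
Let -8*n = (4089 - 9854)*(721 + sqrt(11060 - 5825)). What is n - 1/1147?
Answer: 4767580047/9176 + 5765*sqrt(5235)/8 ≈ 5.7171e+5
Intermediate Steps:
n = 4156565/8 + 5765*sqrt(5235)/8 (n = -(4089 - 9854)*(721 + sqrt(11060 - 5825))/8 = -(-5765)*(721 + sqrt(5235))/8 = -(-4156565 - 5765*sqrt(5235))/8 = 4156565/8 + 5765*sqrt(5235)/8 ≈ 5.7171e+5)
n - 1/1147 = (4156565/8 + 5765*sqrt(5235)/8) - 1/1147 = 4767580047/9176 + 5765*sqrt(5235)/8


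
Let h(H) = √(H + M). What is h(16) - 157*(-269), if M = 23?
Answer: 42233 + √39 ≈ 42239.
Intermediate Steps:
h(H) = √(23 + H) (h(H) = √(H + 23) = √(23 + H))
h(16) - 157*(-269) = √(23 + 16) - 157*(-269) = √39 + 42233 = 42233 + √39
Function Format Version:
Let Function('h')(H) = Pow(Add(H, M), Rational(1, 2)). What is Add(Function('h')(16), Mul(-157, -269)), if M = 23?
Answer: Add(42233, Pow(39, Rational(1, 2))) ≈ 42239.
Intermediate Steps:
Function('h')(H) = Pow(Add(23, H), Rational(1, 2)) (Function('h')(H) = Pow(Add(H, 23), Rational(1, 2)) = Pow(Add(23, H), Rational(1, 2)))
Add(Function('h')(16), Mul(-157, -269)) = Add(Pow(Add(23, 16), Rational(1, 2)), Mul(-157, -269)) = Add(Pow(39, Rational(1, 2)), 42233) = Add(42233, Pow(39, Rational(1, 2)))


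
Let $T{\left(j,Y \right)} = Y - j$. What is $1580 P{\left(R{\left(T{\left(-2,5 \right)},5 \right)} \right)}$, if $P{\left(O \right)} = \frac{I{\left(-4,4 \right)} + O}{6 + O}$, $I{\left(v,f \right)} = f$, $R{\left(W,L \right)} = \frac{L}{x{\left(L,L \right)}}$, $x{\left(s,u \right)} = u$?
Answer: $\frac{7900}{7} \approx 1128.6$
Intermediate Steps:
$R{\left(W,L \right)} = 1$ ($R{\left(W,L \right)} = \frac{L}{L} = 1$)
$P{\left(O \right)} = \frac{4 + O}{6 + O}$
$1580 P{\left(R{\left(T{\left(-2,5 \right)},5 \right)} \right)} = 1580 \frac{4 + 1}{6 + 1} = 1580 \cdot \frac{1}{7} \cdot 5 = 1580 \cdot \frac{5}{7} = \frac{7900}{7}$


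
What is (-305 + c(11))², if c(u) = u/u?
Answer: 92416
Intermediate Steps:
c(u) = 1
(-305 + c(11))² = (-305 + 1)² = (-304)² = 92416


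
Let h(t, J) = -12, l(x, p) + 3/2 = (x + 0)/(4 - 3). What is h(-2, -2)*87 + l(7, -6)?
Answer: -2077/2 ≈ -1038.5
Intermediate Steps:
l(x, p) = -3/2 + x (l(x, p) = -3/2 + (x + 0)/(4 - 3) = -3/2 + x/1 = -3/2 + x*1 = -3/2 + x)
h(-2, -2)*87 + l(7, -6) = -12*87 + (-3/2 + 7) = -1044 + 11/2 = -2077/2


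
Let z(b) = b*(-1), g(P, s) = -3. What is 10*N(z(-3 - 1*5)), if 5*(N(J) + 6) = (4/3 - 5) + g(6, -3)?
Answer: -220/3 ≈ -73.333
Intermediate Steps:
z(b) = -b
N(J) = -22/3 (N(J) = -6 + ((4/3 - 5) - 3)/5 = -6 + (-11/3 - 3)/5 = -6 + (⅕)*(-20/3) = -6 - 4/3 = -22/3)
10*N(z(-3 - 1*5)) = 10*(-22/3) = -220/3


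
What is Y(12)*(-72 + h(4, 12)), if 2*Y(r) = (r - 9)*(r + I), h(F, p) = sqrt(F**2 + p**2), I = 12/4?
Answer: -1620 + 90*sqrt(10) ≈ -1335.4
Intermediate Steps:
I = 3 (I = 12*(1/4) = 3)
Y(r) = (-9 + r)*(3 + r)/2 (Y(r) = ((r - 9)*(r + 3))/2 = ((-9 + r)*(3 + r))/2 = (-9 + r)*(3 + r)/2)
Y(12)*(-72 + h(4, 12)) = (-27/2 + (1/2)*12**2 - 3*12)*(-72 + sqrt(4**2 + 12**2)) = (-27/2 + (1/2)*144 - 36)*(-72 + sqrt(16 + 144)) = (-27/2 + 72 - 36)*(-72 + sqrt(160)) = 45*(-72 + 4*sqrt(10))/2 = -1620 + 90*sqrt(10)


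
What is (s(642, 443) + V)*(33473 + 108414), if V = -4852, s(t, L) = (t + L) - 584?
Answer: -617350337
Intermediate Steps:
s(t, L) = -584 + L + t (s(t, L) = (L + t) - 584 = -584 + L + t)
(s(642, 443) + V)*(33473 + 108414) = ((-584 + 443 + 642) - 4852)*(33473 + 108414) = (501 - 4852)*141887 = -4351*141887 = -617350337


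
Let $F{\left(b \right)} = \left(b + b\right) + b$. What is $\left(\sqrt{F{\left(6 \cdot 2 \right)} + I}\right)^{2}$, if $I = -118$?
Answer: $-82$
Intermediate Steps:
$F{\left(b \right)} = 3 b$ ($F{\left(b \right)} = 2 b + b = 3 b$)
$\left(\sqrt{F{\left(6 \cdot 2 \right)} + I}\right)^{2} = \left(\sqrt{3 \cdot 6 \cdot 2 - 118}\right)^{2} = \left(\sqrt{3 \cdot 12 - 118}\right)^{2} = \left(\sqrt{36 - 118}\right)^{2} = \left(\sqrt{-82}\right)^{2} = \left(i \sqrt{82}\right)^{2} = -82$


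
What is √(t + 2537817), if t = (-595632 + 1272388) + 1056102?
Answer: 5*√170827 ≈ 2066.6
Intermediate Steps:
t = 1732858 (t = 676756 + 1056102 = 1732858)
√(t + 2537817) = √(1732858 + 2537817) = √4270675 = 5*√170827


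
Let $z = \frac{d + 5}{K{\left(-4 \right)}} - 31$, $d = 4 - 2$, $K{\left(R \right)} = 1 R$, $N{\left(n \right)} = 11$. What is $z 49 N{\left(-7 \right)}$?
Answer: $- \frac{70609}{4} \approx -17652.0$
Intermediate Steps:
$K{\left(R \right)} = R$
$d = 2$ ($d = 4 - 2 = 2$)
$z = - \frac{131}{4}$ ($z = \frac{2 + 5}{-4} - 31 = \left(- \frac{1}{4}\right) 7 - 31 = - \frac{7}{4} - 31 = - \frac{131}{4} \approx -32.75$)
$z 49 N{\left(-7 \right)} = \left(- \frac{131}{4}\right) 49 \cdot 11 = \left(- \frac{6419}{4}\right) 11 = - \frac{70609}{4}$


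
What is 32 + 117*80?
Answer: 9392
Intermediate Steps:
32 + 117*80 = 32 + 9360 = 9392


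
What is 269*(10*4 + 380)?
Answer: 112980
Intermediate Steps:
269*(10*4 + 380) = 269*(40 + 380) = 269*420 = 112980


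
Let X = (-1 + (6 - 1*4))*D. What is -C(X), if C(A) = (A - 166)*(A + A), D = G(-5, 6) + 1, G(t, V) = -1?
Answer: 0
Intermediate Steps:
D = 0 (D = -1 + 1 = 0)
X = 0 (X = (-1 + (6 - 1*4))*0 = (-1 + (6 - 4))*0 = (-1 + 2)*0 = 1*0 = 0)
C(A) = 2*A*(-166 + A) (C(A) = (-166 + A)*(2*A) = 2*A*(-166 + A))
-C(X) = -2*0*(-166 + 0) = -2*0*(-166) = -1*0 = 0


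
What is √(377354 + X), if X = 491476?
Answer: √868830 ≈ 932.11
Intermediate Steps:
√(377354 + X) = √(377354 + 491476) = √868830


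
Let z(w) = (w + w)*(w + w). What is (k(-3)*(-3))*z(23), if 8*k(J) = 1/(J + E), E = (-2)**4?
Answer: -1587/26 ≈ -61.038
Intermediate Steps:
E = 16
z(w) = 4*w**2 (z(w) = (2*w)*(2*w) = 4*w**2)
k(J) = 1/(8*(16 + J)) (k(J) = 1/(8*(J + 16)) = 1/(8*(16 + J)))
(k(-3)*(-3))*z(23) = ((1/(8*(16 - 3)))*(-3))*(4*23**2) = (((1/8)/13)*(-3))*(4*529) = (((1/8)*(1/13))*(-3))*2116 = ((1/104)*(-3))*2116 = -3/104*2116 = -1587/26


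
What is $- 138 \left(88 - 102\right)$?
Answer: $1932$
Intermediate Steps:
$- 138 \left(88 - 102\right) = \left(-138\right) \left(-14\right) = 1932$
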